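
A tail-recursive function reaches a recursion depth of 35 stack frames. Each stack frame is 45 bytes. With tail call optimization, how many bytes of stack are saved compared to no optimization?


Without TCO: 35 * 45 = 1575 bytes
With TCO: reuse 1 frame = 45 bytes
Savings = 1575 - 45 = 1530

1530


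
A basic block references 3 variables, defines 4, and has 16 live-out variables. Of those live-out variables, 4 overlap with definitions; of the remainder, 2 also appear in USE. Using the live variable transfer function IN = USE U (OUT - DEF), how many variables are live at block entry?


OUT - DEF: 16 - 4 = 12
|IN| = |USE| + |OUT - DEF| - |USE ∩ (OUT - DEF)| = 3 + 12 - 2 = 13

13


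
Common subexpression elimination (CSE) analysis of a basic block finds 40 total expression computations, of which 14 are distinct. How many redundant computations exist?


CSE count = total expressions - unique expressions
= 40 - 14 = 26

26


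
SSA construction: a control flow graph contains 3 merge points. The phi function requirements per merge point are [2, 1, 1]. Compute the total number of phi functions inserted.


Total phi functions = sum of phi functions at each join node
= 2 + 1 + 1 = 4

4


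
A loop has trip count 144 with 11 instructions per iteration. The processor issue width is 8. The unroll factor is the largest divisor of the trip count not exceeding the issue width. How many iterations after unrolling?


Largest divisor of 144 <= 8 is 8
New iterations = 144 / 8 = 18

18


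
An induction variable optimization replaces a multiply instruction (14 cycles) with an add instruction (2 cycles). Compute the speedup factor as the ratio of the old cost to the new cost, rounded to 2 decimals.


Ratio = mult_cost / add_cost = 14 / 2 = 7.0

7.0


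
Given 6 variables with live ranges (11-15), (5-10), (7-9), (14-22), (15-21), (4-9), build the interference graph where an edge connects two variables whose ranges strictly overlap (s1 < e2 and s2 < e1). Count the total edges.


Check all pairs for overlapping intervals.
Two intervals (s1,e1) and (s2,e2) overlap if s1 < e2 and s2 < e1.
v0 (11-15) vs v1..v5: overlaps v3 -> 1
v1 (5-10) vs v2..v5: overlaps v2, v5 -> 2
v2 (7-9) vs v3..v5: overlaps v5 -> 1
v3 (14-22) vs v4..v5: overlaps v4 -> 1
v4 (15-21) vs v5: overlaps none -> 0
Total overlapping pairs = 1 + 2 + 1 + 1 + 0 = 5

5


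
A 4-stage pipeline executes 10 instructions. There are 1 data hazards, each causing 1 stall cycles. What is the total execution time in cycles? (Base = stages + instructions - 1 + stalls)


Base cycles = 4 + 10 - 1 = 13
Total stalls = 1 * 1 = 1
Total = 13 + 1 = 14

14


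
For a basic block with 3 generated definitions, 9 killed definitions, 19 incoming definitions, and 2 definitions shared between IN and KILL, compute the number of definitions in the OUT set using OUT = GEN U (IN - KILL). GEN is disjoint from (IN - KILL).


IN - KILL: 19 - 2 = 17 surviving definitions
OUT = GEN + surviving = 3 + 17 = 20

20


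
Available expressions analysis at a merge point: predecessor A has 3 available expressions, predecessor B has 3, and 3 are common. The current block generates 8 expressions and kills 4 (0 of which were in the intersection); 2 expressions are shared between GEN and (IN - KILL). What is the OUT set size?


IN = intersection of predecessors = 3
IN - KILL = 3 - 0 = 3
|OUT| = |GEN| + |IN - KILL| - |GEN ∩ (IN - KILL)| = 8 + 3 - 2 = 9

9


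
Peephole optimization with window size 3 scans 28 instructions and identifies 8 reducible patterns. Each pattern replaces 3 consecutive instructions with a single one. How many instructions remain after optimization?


Each match removes 2 instructions.
Total removed = 8 * 2 = 16
Remaining = 28 - 16 = 12

12


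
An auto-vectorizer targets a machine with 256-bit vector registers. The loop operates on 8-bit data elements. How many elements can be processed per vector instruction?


Width = SIMD bits / data type bits
= 256 / 8 = 32

32


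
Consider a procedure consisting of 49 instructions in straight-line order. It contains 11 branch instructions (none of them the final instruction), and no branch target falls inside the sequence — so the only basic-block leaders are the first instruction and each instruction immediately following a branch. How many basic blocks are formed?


With no in-sequence branch targets, the leaders are the first instruction plus the instruction after each branch.
Number of basic blocks = branches + 1
= 11 + 1 = 12

12


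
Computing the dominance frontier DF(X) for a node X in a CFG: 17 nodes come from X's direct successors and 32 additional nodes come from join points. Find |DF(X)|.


DF(X) = direct successor contributions + join point contributions
= 17 + 32 = 49

49


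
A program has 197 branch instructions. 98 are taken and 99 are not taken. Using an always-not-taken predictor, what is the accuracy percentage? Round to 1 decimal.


Predictor: always-not-taken
Correct predictions = 99
Accuracy = 99 / 197 * 100 = 50.3%

50.3


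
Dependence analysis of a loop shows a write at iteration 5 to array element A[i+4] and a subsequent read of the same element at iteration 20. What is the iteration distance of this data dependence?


Distance = read iteration - write iteration
= 20 - 5 = 15

15


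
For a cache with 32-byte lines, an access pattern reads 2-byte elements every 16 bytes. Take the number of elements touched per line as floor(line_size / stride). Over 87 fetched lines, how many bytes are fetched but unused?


Elements per line = floor(32 / 16) = 2
Bytes used per line = 2 * 2 = 4
Wasted per line = 32 - 4 = 28
Total wasted = 28 * 87 = 2436

2436


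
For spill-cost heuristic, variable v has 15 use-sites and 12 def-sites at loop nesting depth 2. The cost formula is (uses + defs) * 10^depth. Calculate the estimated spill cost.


uses + defs = 15 + 12 = 27
10^2 = 100
Spill cost = 27 * 100 = 2700

2700


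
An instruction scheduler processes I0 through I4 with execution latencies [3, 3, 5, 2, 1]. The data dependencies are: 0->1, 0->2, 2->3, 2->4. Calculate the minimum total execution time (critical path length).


Compute longest path through dependency graph: dist(Ik) = max over predecessors of dist + latency(Ik).
dist(I0) = latency 3 = 3
dist(I1) = dist(I0) + 3 = 3 + 3 = 6
dist(I2) = dist(I0) + 5 = 3 + 5 = 8
dist(I3) = dist(I2) + 2 = 8 + 2 = 10
dist(I4) = dist(I2) + 1 = 8 + 1 = 9
Critical path = max dist = 10

10


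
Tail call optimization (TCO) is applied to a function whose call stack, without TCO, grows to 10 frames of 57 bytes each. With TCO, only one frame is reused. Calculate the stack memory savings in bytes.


Without TCO: 10 * 57 = 570 bytes
With TCO: reuse 1 frame = 57 bytes
Savings = 570 - 57 = 513

513


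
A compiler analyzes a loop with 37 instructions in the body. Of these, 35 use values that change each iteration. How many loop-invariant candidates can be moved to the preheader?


Invariant candidates = total - loop-dependent
= 37 - 35 = 2

2


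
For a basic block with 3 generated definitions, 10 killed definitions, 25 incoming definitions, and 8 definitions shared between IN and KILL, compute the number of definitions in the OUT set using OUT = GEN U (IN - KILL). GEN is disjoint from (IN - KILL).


IN - KILL: 25 - 8 = 17 surviving definitions
OUT = GEN + surviving = 3 + 17 = 20

20


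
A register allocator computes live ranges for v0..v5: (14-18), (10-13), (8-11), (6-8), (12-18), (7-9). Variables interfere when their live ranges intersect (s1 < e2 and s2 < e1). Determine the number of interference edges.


Check all pairs for overlapping intervals.
Two intervals (s1,e1) and (s2,e2) overlap if s1 < e2 and s2 < e1.
v0 (14-18) vs v1..v5: overlaps v4 -> 1
v1 (10-13) vs v2..v5: overlaps v2, v4 -> 2
v2 (8-11) vs v3..v5: overlaps v5 -> 1
v3 (6-8) vs v4..v5: overlaps v5 -> 1
v4 (12-18) vs v5: overlaps none -> 0
Total overlapping pairs = 1 + 2 + 1 + 1 + 0 = 5

5


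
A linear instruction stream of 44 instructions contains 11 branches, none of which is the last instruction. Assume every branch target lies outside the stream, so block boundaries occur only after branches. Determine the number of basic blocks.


With no in-sequence branch targets, the leaders are the first instruction plus the instruction after each branch.
Number of basic blocks = branches + 1
= 11 + 1 = 12

12


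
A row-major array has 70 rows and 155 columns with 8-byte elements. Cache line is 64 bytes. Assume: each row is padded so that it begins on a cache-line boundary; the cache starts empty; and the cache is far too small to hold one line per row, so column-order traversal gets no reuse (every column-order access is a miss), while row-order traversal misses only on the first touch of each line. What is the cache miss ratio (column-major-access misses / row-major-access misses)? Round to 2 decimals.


Each row occupies 155 * 8 = 1240 bytes and starts on a line boundary, so it spans ceil(1240 / 64) = 20 cache lines.
Row-major traversal misses (one per line touched): 70 * ceil(155 * 8 / 64) = 1400
Column-major traversal misses (no reuse, every access misses): 70 * 155 = 10850
Ratio = 10850 / 1400 = 7.75

7.75


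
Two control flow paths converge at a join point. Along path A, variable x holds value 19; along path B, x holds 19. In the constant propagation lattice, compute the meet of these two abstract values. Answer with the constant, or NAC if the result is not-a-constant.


Meet operation: if both paths give the same constant, result is that constant; if they differ, result is NAC (not-a-constant).
Path A: 19, Path B: 19 -> equal
Result: constant -> 19

19


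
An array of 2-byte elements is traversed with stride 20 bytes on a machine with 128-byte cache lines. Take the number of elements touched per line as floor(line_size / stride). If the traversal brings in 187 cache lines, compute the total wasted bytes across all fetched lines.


Elements per line = floor(128 / 20) = 6
Bytes used per line = 6 * 2 = 12
Wasted per line = 128 - 12 = 116
Total wasted = 116 * 187 = 21692

21692


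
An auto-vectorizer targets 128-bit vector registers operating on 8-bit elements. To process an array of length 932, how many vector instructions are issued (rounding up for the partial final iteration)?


Width = 128 / 8 = 16 elements per vector op
Iterations = ceil(932 / 16) = 59

59


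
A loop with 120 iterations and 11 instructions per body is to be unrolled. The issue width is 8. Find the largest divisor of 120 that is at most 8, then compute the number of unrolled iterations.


Largest divisor of 120 <= 8 is 8
New iterations = 120 / 8 = 15

15


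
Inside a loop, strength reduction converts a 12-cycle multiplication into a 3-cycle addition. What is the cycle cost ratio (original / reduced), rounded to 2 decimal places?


Ratio = mult_cost / add_cost = 12 / 3 = 4.0

4.0


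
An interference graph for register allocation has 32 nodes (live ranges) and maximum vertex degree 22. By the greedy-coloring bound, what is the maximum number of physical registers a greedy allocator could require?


Greedy coloring never needs more than (max_degree + 1) colors: when coloring a vertex, at most max_degree neighbors are already colored.
Upper bound = 22 + 1 = 23

23


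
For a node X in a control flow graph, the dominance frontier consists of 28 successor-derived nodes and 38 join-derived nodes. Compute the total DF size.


DF(X) = direct successor contributions + join point contributions
= 28 + 38 = 66

66


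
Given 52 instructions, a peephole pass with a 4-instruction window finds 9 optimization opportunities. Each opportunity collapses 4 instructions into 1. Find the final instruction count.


Each match removes 3 instructions.
Total removed = 9 * 3 = 27
Remaining = 52 - 27 = 25

25


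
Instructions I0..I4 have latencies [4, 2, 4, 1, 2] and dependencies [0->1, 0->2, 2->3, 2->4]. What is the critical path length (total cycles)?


Compute longest path through dependency graph: dist(Ik) = max over predecessors of dist + latency(Ik).
dist(I0) = latency 4 = 4
dist(I1) = dist(I0) + 2 = 4 + 2 = 6
dist(I2) = dist(I0) + 4 = 4 + 4 = 8
dist(I3) = dist(I2) + 1 = 8 + 1 = 9
dist(I4) = dist(I2) + 2 = 8 + 2 = 10
Critical path = max dist = 10

10


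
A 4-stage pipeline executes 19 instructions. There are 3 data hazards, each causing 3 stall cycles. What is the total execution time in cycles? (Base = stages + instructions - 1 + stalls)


Base cycles = 4 + 19 - 1 = 22
Total stalls = 3 * 3 = 9
Total = 22 + 9 = 31

31


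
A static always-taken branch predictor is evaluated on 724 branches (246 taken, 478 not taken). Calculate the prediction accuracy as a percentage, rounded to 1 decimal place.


Predictor: always-taken
Correct predictions = 246
Accuracy = 246 / 724 * 100 = 34.0%

34.0


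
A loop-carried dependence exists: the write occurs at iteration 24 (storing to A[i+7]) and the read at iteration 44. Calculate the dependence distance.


Distance = read iteration - write iteration
= 44 - 24 = 20

20


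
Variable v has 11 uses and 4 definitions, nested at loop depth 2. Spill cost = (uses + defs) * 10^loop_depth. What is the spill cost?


uses + defs = 11 + 4 = 15
10^2 = 100
Spill cost = 15 * 100 = 1500

1500


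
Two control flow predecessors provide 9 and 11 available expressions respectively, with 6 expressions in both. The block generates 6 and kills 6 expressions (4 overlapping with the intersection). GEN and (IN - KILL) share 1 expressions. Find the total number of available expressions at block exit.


IN = intersection of predecessors = 6
IN - KILL = 6 - 4 = 2
|OUT| = |GEN| + |IN - KILL| - |GEN ∩ (IN - KILL)| = 6 + 2 - 1 = 7

7


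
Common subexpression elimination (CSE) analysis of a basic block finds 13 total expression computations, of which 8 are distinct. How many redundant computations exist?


CSE count = total expressions - unique expressions
= 13 - 8 = 5

5


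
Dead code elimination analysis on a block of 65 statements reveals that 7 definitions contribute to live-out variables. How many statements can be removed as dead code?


Dead code = total statements - live definitions
= 65 - 7 = 58

58


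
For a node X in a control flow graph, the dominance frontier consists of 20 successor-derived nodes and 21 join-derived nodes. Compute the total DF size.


DF(X) = direct successor contributions + join point contributions
= 20 + 21 = 41

41


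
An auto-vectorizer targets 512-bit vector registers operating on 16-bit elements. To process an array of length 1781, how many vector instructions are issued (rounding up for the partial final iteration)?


Width = 512 / 16 = 32 elements per vector op
Iterations = ceil(1781 / 32) = 56

56


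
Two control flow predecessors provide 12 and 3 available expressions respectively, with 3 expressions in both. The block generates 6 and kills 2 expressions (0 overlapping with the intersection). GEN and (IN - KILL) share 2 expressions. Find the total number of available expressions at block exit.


IN = intersection of predecessors = 3
IN - KILL = 3 - 0 = 3
|OUT| = |GEN| + |IN - KILL| - |GEN ∩ (IN - KILL)| = 6 + 3 - 2 = 7

7


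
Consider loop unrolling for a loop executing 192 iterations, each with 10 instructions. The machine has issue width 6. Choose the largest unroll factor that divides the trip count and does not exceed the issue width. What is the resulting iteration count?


Largest divisor of 192 <= 6 is 6
New iterations = 192 / 6 = 32

32


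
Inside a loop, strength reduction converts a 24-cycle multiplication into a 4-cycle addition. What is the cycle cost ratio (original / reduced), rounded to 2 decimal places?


Ratio = mult_cost / add_cost = 24 / 4 = 6.0

6.0


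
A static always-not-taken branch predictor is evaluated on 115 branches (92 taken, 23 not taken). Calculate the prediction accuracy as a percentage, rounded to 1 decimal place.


Predictor: always-not-taken
Correct predictions = 23
Accuracy = 23 / 115 * 100 = 20.0%

20.0


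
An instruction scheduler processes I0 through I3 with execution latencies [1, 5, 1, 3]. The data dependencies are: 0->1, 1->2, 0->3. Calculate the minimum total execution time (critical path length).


Compute longest path through dependency graph: dist(Ik) = max over predecessors of dist + latency(Ik).
dist(I0) = latency 1 = 1
dist(I1) = dist(I0) + 5 = 1 + 5 = 6
dist(I2) = dist(I1) + 1 = 6 + 1 = 7
dist(I3) = dist(I0) + 3 = 1 + 3 = 4
Critical path = max dist = 7

7


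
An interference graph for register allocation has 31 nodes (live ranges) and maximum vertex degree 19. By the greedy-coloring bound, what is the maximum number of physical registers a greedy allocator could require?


Greedy coloring never needs more than (max_degree + 1) colors: when coloring a vertex, at most max_degree neighbors are already colored.
Upper bound = 19 + 1 = 20

20


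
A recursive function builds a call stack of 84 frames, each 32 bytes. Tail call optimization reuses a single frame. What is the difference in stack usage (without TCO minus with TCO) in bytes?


Without TCO: 84 * 32 = 2688 bytes
With TCO: reuse 1 frame = 32 bytes
Savings = 2688 - 32 = 2656

2656


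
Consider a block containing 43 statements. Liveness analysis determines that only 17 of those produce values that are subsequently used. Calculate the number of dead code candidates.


Dead code = total statements - live definitions
= 43 - 17 = 26

26


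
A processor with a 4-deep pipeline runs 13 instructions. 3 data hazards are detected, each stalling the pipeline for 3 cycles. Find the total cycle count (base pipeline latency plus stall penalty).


Base cycles = 4 + 13 - 1 = 16
Total stalls = 3 * 3 = 9
Total = 16 + 9 = 25

25


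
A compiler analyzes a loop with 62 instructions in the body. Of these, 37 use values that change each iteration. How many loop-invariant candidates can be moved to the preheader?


Invariant candidates = total - loop-dependent
= 62 - 37 = 25

25


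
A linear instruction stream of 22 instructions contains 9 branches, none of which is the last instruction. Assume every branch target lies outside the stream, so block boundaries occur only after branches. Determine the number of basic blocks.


With no in-sequence branch targets, the leaders are the first instruction plus the instruction after each branch.
Number of basic blocks = branches + 1
= 9 + 1 = 10

10


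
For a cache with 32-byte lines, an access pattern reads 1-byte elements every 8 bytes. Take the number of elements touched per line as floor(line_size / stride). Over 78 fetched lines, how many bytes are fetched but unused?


Elements per line = floor(32 / 8) = 4
Bytes used per line = 4 * 1 = 4
Wasted per line = 32 - 4 = 28
Total wasted = 28 * 78 = 2184

2184


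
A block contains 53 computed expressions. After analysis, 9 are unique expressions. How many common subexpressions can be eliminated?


CSE count = total expressions - unique expressions
= 53 - 9 = 44

44


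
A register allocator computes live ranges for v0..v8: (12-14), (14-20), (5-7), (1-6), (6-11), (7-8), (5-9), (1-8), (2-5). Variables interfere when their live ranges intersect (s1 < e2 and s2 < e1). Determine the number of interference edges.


Check all pairs for overlapping intervals.
Two intervals (s1,e1) and (s2,e2) overlap if s1 < e2 and s2 < e1.
v0 (12-14) vs v1..v8: overlaps none -> 0
v1 (14-20) vs v2..v8: overlaps none -> 0
v2 (5-7) vs v3..v8: overlaps v3, v4, v6, v7 -> 4
v3 (1-6) vs v4..v8: overlaps v6, v7, v8 -> 3
v4 (6-11) vs v5..v8: overlaps v5, v6, v7 -> 3
v5 (7-8) vs v6..v8: overlaps v6, v7 -> 2
v6 (5-9) vs v7..v8: overlaps v7 -> 1
v7 (1-8) vs v8: overlaps v8 -> 1
Total overlapping pairs = 0 + 0 + 4 + 3 + 3 + 2 + 1 + 1 = 14

14


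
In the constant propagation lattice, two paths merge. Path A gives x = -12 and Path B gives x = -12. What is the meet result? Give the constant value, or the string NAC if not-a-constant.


Meet operation: if both paths give the same constant, result is that constant; if they differ, result is NAC (not-a-constant).
Path A: -12, Path B: -12 -> equal
Result: constant -> -12

-12


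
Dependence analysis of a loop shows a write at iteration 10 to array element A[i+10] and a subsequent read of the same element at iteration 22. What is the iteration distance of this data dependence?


Distance = read iteration - write iteration
= 22 - 10 = 12

12


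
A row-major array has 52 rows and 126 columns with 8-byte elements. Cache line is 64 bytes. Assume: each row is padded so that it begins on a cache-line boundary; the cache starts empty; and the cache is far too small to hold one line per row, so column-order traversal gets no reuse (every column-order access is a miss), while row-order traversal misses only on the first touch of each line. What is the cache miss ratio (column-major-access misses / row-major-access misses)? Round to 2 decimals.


Each row occupies 126 * 8 = 1008 bytes and starts on a line boundary, so it spans ceil(1008 / 64) = 16 cache lines.
Row-major traversal misses (one per line touched): 52 * ceil(126 * 8 / 64) = 832
Column-major traversal misses (no reuse, every access misses): 52 * 126 = 6552
Ratio = 6552 / 832 = 7.88

7.88


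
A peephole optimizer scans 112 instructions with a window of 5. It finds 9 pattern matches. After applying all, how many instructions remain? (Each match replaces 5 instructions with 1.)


Each match removes 4 instructions.
Total removed = 9 * 4 = 36
Remaining = 112 - 36 = 76

76


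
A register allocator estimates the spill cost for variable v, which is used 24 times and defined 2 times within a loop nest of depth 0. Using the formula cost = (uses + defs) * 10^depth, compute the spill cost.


uses + defs = 24 + 2 = 26
10^0 = 1
Spill cost = 26 * 1 = 26

26


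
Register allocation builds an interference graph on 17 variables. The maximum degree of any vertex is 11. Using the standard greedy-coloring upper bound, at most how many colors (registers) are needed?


Greedy coloring never needs more than (max_degree + 1) colors: when coloring a vertex, at most max_degree neighbors are already colored.
Upper bound = 11 + 1 = 12

12


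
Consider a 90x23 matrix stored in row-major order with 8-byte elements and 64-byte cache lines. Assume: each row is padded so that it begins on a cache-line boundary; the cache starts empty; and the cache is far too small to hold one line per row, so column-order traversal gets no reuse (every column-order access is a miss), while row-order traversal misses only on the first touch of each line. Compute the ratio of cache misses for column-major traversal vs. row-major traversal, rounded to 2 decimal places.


Each row occupies 23 * 8 = 184 bytes and starts on a line boundary, so it spans ceil(184 / 64) = 3 cache lines.
Row-major traversal misses (one per line touched): 90 * ceil(23 * 8 / 64) = 270
Column-major traversal misses (no reuse, every access misses): 90 * 23 = 2070
Ratio = 2070 / 270 = 7.67

7.67


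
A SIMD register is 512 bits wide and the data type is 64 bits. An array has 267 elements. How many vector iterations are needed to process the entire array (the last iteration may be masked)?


Width = 512 / 64 = 8 elements per vector op
Iterations = ceil(267 / 8) = 34

34


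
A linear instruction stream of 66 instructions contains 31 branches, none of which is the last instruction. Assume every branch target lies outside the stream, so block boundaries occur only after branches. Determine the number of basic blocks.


With no in-sequence branch targets, the leaders are the first instruction plus the instruction after each branch.
Number of basic blocks = branches + 1
= 31 + 1 = 32

32


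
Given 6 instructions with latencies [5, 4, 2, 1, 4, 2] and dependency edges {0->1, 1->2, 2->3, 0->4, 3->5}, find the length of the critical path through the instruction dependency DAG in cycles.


Compute longest path through dependency graph: dist(Ik) = max over predecessors of dist + latency(Ik).
dist(I0) = latency 5 = 5
dist(I1) = dist(I0) + 4 = 5 + 4 = 9
dist(I2) = dist(I1) + 2 = 9 + 2 = 11
dist(I3) = dist(I2) + 1 = 11 + 1 = 12
dist(I4) = dist(I0) + 4 = 5 + 4 = 9
dist(I5) = dist(I3) + 2 = 12 + 2 = 14
Critical path = max dist = 14

14


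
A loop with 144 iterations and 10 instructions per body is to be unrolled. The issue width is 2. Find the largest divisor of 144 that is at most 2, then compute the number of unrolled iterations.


Largest divisor of 144 <= 2 is 2
New iterations = 144 / 2 = 72

72


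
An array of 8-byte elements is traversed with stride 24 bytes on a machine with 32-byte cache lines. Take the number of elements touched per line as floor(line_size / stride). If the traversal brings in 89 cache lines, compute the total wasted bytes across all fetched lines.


Elements per line = floor(32 / 24) = 1
Bytes used per line = 1 * 8 = 8
Wasted per line = 32 - 8 = 24
Total wasted = 24 * 89 = 2136

2136


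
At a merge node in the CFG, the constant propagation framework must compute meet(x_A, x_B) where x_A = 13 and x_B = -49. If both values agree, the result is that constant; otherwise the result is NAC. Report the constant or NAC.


Meet operation: if both paths give the same constant, result is that constant; if they differ, result is NAC (not-a-constant).
Path A: 13, Path B: -49 -> differ
Result: not-a-constant -> NAC

NAC


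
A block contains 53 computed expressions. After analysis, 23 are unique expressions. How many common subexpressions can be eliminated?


CSE count = total expressions - unique expressions
= 53 - 23 = 30

30


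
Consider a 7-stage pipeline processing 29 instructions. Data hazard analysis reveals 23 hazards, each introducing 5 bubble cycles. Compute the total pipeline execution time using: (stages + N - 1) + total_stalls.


Base cycles = 7 + 29 - 1 = 35
Total stalls = 23 * 5 = 115
Total = 35 + 115 = 150

150


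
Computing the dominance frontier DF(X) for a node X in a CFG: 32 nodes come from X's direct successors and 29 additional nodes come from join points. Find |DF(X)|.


DF(X) = direct successor contributions + join point contributions
= 32 + 29 = 61

61


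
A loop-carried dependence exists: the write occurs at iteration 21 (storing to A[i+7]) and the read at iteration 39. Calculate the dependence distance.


Distance = read iteration - write iteration
= 39 - 21 = 18

18


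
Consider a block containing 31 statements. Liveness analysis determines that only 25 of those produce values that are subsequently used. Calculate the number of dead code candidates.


Dead code = total statements - live definitions
= 31 - 25 = 6

6


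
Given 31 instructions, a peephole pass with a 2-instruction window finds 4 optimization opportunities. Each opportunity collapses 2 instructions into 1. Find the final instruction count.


Each match removes 1 instructions.
Total removed = 4 * 1 = 4
Remaining = 31 - 4 = 27

27


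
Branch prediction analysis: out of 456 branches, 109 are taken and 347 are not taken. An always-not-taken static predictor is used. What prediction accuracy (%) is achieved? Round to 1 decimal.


Predictor: always-not-taken
Correct predictions = 347
Accuracy = 347 / 456 * 100 = 76.1%

76.1


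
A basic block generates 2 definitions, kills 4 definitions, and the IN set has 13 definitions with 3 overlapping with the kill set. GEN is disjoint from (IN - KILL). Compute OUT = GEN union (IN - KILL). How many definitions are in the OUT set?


IN - KILL: 13 - 3 = 10 surviving definitions
OUT = GEN + surviving = 2 + 10 = 12

12


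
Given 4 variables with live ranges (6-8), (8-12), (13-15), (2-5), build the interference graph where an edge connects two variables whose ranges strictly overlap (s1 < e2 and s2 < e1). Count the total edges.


Check all pairs for overlapping intervals.
Two intervals (s1,e1) and (s2,e2) overlap if s1 < e2 and s2 < e1.
v0 (6-8) vs v1..v3: overlaps none -> 0
v1 (8-12) vs v2..v3: overlaps none -> 0
v2 (13-15) vs v3: overlaps none -> 0
Total overlapping pairs = 0 + 0 + 0 = 0

0


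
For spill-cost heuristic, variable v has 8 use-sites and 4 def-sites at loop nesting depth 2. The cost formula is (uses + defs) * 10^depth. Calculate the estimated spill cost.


uses + defs = 8 + 4 = 12
10^2 = 100
Spill cost = 12 * 100 = 1200

1200


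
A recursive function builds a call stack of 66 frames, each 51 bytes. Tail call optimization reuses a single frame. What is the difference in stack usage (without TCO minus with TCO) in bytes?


Without TCO: 66 * 51 = 3366 bytes
With TCO: reuse 1 frame = 51 bytes
Savings = 3366 - 51 = 3315

3315


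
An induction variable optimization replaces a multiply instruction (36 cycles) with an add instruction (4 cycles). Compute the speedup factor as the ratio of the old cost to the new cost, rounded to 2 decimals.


Ratio = mult_cost / add_cost = 36 / 4 = 9.0

9.0


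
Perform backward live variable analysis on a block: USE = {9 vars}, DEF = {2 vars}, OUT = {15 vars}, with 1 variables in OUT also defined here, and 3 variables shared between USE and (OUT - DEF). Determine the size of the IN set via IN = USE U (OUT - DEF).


OUT - DEF: 15 - 1 = 14
|IN| = |USE| + |OUT - DEF| - |USE ∩ (OUT - DEF)| = 9 + 14 - 3 = 20

20


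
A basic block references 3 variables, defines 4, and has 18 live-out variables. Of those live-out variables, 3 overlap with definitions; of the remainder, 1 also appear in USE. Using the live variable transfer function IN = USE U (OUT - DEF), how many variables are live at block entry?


OUT - DEF: 18 - 3 = 15
|IN| = |USE| + |OUT - DEF| - |USE ∩ (OUT - DEF)| = 3 + 15 - 1 = 17

17


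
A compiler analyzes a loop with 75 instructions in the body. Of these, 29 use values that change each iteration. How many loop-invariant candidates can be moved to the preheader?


Invariant candidates = total - loop-dependent
= 75 - 29 = 46

46


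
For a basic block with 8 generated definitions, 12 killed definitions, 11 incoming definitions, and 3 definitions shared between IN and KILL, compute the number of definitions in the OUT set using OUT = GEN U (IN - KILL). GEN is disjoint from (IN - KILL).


IN - KILL: 11 - 3 = 8 surviving definitions
OUT = GEN + surviving = 8 + 8 = 16

16


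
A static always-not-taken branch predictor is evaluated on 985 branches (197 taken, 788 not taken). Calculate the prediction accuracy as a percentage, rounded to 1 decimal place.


Predictor: always-not-taken
Correct predictions = 788
Accuracy = 788 / 985 * 100 = 80.0%

80.0


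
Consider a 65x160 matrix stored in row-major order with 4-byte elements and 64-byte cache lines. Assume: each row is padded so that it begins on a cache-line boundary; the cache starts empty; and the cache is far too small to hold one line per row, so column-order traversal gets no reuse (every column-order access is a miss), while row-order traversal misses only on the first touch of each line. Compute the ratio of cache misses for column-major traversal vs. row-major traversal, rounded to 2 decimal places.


Each row occupies 160 * 4 = 640 bytes and starts on a line boundary, so it spans ceil(640 / 64) = 10 cache lines.
Row-major traversal misses (one per line touched): 65 * ceil(160 * 4 / 64) = 650
Column-major traversal misses (no reuse, every access misses): 65 * 160 = 10400
Ratio = 10400 / 650 = 16.0

16.0


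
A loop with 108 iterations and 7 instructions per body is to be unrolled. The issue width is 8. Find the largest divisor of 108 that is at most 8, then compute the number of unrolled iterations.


Largest divisor of 108 <= 8 is 6
New iterations = 108 / 6 = 18

18


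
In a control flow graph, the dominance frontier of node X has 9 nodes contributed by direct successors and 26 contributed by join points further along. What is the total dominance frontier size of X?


DF(X) = direct successor contributions + join point contributions
= 9 + 26 = 35

35


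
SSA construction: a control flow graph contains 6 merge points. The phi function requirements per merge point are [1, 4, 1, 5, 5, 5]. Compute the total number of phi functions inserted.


Total phi functions = sum of phi functions at each join node
= 1 + 4 + 1 + 5 + 5 + 5 = 21

21


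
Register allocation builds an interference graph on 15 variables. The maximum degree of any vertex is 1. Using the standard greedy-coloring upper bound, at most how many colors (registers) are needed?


Greedy coloring never needs more than (max_degree + 1) colors: when coloring a vertex, at most max_degree neighbors are already colored.
Upper bound = 1 + 1 = 2

2


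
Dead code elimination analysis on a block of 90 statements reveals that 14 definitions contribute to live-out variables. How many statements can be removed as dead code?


Dead code = total statements - live definitions
= 90 - 14 = 76

76


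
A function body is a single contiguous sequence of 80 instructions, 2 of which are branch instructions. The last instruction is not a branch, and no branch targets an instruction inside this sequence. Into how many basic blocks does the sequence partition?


With no in-sequence branch targets, the leaders are the first instruction plus the instruction after each branch.
Number of basic blocks = branches + 1
= 2 + 1 = 3

3


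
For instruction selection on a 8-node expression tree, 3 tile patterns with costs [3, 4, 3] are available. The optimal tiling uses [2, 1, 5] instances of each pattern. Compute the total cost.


Total cost = sum(count_i * cost_i)
= 2*3 + 1*4 + 5*3
= 25

25


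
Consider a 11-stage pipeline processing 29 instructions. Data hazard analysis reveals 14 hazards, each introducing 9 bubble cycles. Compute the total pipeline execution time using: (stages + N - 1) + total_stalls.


Base cycles = 11 + 29 - 1 = 39
Total stalls = 14 * 9 = 126
Total = 39 + 126 = 165

165


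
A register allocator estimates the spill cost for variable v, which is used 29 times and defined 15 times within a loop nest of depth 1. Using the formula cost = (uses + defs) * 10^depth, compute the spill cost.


uses + defs = 29 + 15 = 44
10^1 = 10
Spill cost = 44 * 10 = 440

440


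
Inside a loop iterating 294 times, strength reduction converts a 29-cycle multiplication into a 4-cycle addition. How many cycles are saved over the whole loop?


Per-iteration saving = 29 - 4 = 25
Total saved = 294 * 25 = 7350

7350


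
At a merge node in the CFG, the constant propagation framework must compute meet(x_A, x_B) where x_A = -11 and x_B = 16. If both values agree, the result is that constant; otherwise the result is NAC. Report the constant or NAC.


Meet operation: if both paths give the same constant, result is that constant; if they differ, result is NAC (not-a-constant).
Path A: -11, Path B: 16 -> differ
Result: not-a-constant -> NAC

NAC


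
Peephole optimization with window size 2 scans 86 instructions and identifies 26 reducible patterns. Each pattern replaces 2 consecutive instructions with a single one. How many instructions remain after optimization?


Each match removes 1 instructions.
Total removed = 26 * 1 = 26
Remaining = 86 - 26 = 60

60


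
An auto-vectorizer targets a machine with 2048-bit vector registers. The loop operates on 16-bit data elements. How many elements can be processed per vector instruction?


Width = SIMD bits / data type bits
= 2048 / 16 = 128

128


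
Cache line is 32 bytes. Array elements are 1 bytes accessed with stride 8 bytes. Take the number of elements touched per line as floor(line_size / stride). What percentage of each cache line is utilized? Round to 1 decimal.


Elements per cache line = floor(32 / 8) = 4
Bytes used = 4 * 1 = 4
Utilization = 4 / 32 * 100 = 12.5%

12.5


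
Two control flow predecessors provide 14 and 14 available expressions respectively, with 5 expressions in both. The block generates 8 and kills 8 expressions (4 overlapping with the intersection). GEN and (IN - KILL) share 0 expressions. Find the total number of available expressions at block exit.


IN = intersection of predecessors = 5
IN - KILL = 5 - 4 = 1
|OUT| = |GEN| + |IN - KILL| - |GEN ∩ (IN - KILL)| = 8 + 1 - 0 = 9

9


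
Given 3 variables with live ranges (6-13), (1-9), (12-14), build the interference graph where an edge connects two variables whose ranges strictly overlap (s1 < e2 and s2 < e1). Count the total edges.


Check all pairs for overlapping intervals.
Two intervals (s1,e1) and (s2,e2) overlap if s1 < e2 and s2 < e1.
v0 (6-13) vs v1..v2: overlaps v1, v2 -> 2
v1 (1-9) vs v2: overlaps none -> 0
Total overlapping pairs = 2 + 0 = 2

2


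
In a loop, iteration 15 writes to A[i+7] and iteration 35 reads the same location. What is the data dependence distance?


Distance = read iteration - write iteration
= 35 - 15 = 20

20


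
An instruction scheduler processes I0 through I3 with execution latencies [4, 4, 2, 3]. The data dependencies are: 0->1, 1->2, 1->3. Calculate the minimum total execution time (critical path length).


Compute longest path through dependency graph: dist(Ik) = max over predecessors of dist + latency(Ik).
dist(I0) = latency 4 = 4
dist(I1) = dist(I0) + 4 = 4 + 4 = 8
dist(I2) = dist(I1) + 2 = 8 + 2 = 10
dist(I3) = dist(I1) + 3 = 8 + 3 = 11
Critical path = max dist = 11

11


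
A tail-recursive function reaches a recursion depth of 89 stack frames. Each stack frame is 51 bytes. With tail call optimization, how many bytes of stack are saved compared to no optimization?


Without TCO: 89 * 51 = 4539 bytes
With TCO: reuse 1 frame = 51 bytes
Savings = 4539 - 51 = 4488

4488


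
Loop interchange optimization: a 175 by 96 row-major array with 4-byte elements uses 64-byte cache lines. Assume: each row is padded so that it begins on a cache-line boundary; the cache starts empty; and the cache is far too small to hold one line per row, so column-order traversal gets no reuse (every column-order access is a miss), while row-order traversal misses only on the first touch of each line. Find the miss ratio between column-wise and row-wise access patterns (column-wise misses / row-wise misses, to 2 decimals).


Each row occupies 96 * 4 = 384 bytes and starts on a line boundary, so it spans ceil(384 / 64) = 6 cache lines.
Row-major traversal misses (one per line touched): 175 * ceil(96 * 4 / 64) = 1050
Column-major traversal misses (no reuse, every access misses): 175 * 96 = 16800
Ratio = 16800 / 1050 = 16.0

16.0


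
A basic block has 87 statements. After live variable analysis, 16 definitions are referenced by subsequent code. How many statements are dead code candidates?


Dead code = total statements - live definitions
= 87 - 16 = 71

71


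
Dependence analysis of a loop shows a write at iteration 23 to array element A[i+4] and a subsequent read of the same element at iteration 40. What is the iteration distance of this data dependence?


Distance = read iteration - write iteration
= 40 - 23 = 17

17


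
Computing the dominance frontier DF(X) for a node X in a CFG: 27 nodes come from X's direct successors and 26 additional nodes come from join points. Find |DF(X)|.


DF(X) = direct successor contributions + join point contributions
= 27 + 26 = 53

53


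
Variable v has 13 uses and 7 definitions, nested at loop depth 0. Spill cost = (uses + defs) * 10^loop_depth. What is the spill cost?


uses + defs = 13 + 7 = 20
10^0 = 1
Spill cost = 20 * 1 = 20

20


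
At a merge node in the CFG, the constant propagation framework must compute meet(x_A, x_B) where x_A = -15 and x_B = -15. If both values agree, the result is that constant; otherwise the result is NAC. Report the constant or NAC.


Meet operation: if both paths give the same constant, result is that constant; if they differ, result is NAC (not-a-constant).
Path A: -15, Path B: -15 -> equal
Result: constant -> -15

-15
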